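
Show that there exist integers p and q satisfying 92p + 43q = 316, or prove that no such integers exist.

p = 24, q = -44

92 and 43 are coprime, so 92p + 43q ranges over all of ℤ.
Dividing repeatedly: 92 = 2·43 + 6, 43 = 7·6 + 1, 6 = 6·1 + 0.
Back-substituting, 1 = 43 − 7·6 = 43 − 7·(92 − 2·43) = −7·92 + 15·43; that is, 92·(-7) + 43·15 = 1.
Scaling by 316 gives the particular solution (p, q) = (-2212, 4740).
Shifting by a multiple of (43, −92) keeps it a solution: p = -2212 + 52·43 = 24, q = 4740 − 52·92 = -44.
Check: 92·24 + 43·(-44) = 2208 − 1892 = 316. ✓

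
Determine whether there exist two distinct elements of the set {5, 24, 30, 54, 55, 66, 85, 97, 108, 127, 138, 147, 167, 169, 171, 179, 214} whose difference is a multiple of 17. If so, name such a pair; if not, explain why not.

Two integers differ by a multiple of 17 exactly when they have the same residue mod 17. The residues are 5↦5, 24↦7, 30↦13, 54↦3, 55↦4, 66↦15, 85↦0, 97↦12, 108↦6, 127↦8, 138↦2, 147↦11, 167↦14, 169↦16, 171↦1, 179↦9, 214↦10.
No residue repeats among the 17 elements, so no pair has difference ≡ 0 (mod 17).

No such pair exists.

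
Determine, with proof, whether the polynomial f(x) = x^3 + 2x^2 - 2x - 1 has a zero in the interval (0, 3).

Yes, f has a root in the interval.

f(0) = -1 and f(3) = 38, which have opposite signs.
f is continuous everywhere (it is a polynomial), in particular on [0, 3].
By the Intermediate Value Theorem, f takes the value 0 somewhere in the open interval.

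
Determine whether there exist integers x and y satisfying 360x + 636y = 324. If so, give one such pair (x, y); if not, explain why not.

Since gcd(360, 636) = 12 and 324 = 12·27, Bézout's identity guarantees a solution.
Dividing through by 12 reduces the equation to 30x + 53y = 27.
Run the Euclidean algorithm on 53 and 30: 53 = 1·30 + 23, 30 = 1·23 + 7, 23 = 3·7 + 2, 7 = 3·2 + 1, 2 = 2·1 + 0.
Unwinding: 1 = 7 − 3·2 = 7 − 3·(23 − 3·7) = −3·23 + 10·7 = −3·23 + 10·(30 − 1·23) = 10·30 − 13·23 = 10·30 − 13·(53 − 1·30) = −13·53 + 23·30, i.e. 30·23 + 53·(-13) = 1.
Times 27: 30·621 + 53·(-351) = 27, so (621, -351) solves it.
Shifting by a multiple of (53, −30) keeps it a solution: x = 621 − 11·53 = 38, y = -351 + 11·30 = -21.
Indeed 360·38 + 636·(-21) = 13680 − 13356 = 324.

x = 38, y = -21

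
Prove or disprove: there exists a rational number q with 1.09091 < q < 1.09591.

q = 23/21

Scale by 21: the interval becomes (22.90911, 23.01411), which contains the integer 23.
Hence 23/21 is a rational number with 1.09091 < 23/21 < 1.09591.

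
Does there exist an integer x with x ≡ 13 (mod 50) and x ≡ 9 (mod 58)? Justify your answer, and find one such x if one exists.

x = 763

Here gcd(50, 58) = 2, and both 13 and 9 leave remainder 1 mod 2, so the system is consistent.
Write x = 13 + 50t. Then 50t ≡ 9 − 13 ≡ 54 (mod 58); dividing through by 2 gives 25t ≡ 27 (mod 29).
Note 25·7 = 175 ≡ 1 (mod 29) (as 175 − 1 = 6·29), so 25⁻¹ ≡ 7.
Therefore t ≡ 7·27 = 189 ≡ 15 (mod 29).
Then x = 13 + 50·15 = 763.
Indeed 763 ≡ 13 (mod 50) and 763 ≡ 9 (mod 58).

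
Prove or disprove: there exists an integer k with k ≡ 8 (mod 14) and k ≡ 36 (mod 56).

Here gcd(14, 56) = 14, and both 8 and 36 leave remainder 8 mod 14, so the system is consistent.
List candidates k ≡ 8 (mod 14): 8, 22, 36. Modulo 56 these are 8, 22, 36; 36 gives 36 as required.
Indeed 36 ≡ 8 (mod 14) and 36 ≡ 36 (mod 56).

k = 36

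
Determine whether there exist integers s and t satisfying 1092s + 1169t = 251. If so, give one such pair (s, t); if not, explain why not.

No, no such integers exist.

Any value of 1092s + 1169t is a multiple of gcd(1092, 1169) = 7.
However 251 leaves remainder 6 on division by 7.
So the equation is unsolvable over ℤ.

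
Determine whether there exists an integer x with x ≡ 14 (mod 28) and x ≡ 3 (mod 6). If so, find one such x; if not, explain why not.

Reduce both congruences modulo 2, which divides 28 and 6: they say x ≡ 14 (mod 2) and x ≡ 3 (mod 2).
However 14 ≡ 0 and 3 ≡ 1 (mod 2), and 0 ≠ 1.
Therefore no such x exists.

There is no such integer.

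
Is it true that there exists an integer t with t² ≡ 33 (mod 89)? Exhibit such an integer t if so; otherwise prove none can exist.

No, no such integer exists.

Apply Euler's criterion with the prime 89: 33 is a quadratic residue iff 33^44 ≡ 1 (mod 89), and a non-residue iff it is ≡ −1.
Squaring successively (mod 89): 33^2 = 1089 ≡ 21; 33^4 ≡ 21² = 441 ≡ 85; 33^8 ≡ 85² = 7225 ≡ 16; 33^16 ≡ 16² = 256 ≡ 78; 33^32 ≡ 78² = 6084 ≡ 32.
Since 44 = 32 + 8 + 4, 33^44 ≡ 32 · 16 · 85; multiplying out mod 89: 32·16 = 512 ≡ 67, then 67·85 = 5695 ≡ 88. Thus 33^44 ≡ 88 ≡ −1 (mod 89).
By Euler's criterion 33 is a quadratic non-residue mod 89: no t satisfies t² ≡ 33 (mod 89).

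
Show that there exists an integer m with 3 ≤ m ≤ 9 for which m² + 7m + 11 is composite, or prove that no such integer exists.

m = 4

At m = 4: 4² + 7·4 + 11 = 55 = 5·11, which is composite.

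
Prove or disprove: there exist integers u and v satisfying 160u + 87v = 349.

u = 31, v = -53

160 and 87 are coprime, so 160u + 87v ranges over all of ℤ.
Euclidean algorithm: 160 = 1·87 + 73, 87 = 1·73 + 14, 73 = 5·14 + 3, 14 = 4·3 + 2, 3 = 1·2 + 1, 2 = 2·1 + 0.
Working back up the chain: 1 = 3 − 1·2 = 3 − (14 − 4·3) = −14 + 5·3 = −14 + 5·(73 − 5·14) = 5·73 − 26·14 = 5·73 − 26·(87 − 1·73) = −26·87 + 31·73 = −26·87 + 31·(160 − 1·87) = 31·160 − 57·87. So 160·31 + 87·(-57) = 1.
Scaling by 349 gives the particular solution (u, v) = (10819, -19893).
Shifting by a multiple of (87, −160) keeps it a solution: u = 10819 − 124·87 = 31, v = -19893 + 124·160 = -53.
Check: 160·31 + 87·(-53) = 4960 − 4611 = 349. ✓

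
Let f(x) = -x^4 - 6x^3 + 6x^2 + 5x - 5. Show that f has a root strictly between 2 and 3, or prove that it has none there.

No.

f(2) = -35 and f(3) = -179, both negative, so a sign-change argument is unavailable; we show f keeps this sign on the whole interval.
Substitute x = 2 + u, where 0 < u < 1 on the interval. Expanding, f(2 + u) = -u^4 - 14u^3 - 54u^2 - 75u - 35.
All 5 nonzero coefficients of this polynomial in u are negative; hence for u > 0 the value is a sum of negative terms (the constant -35 among them).
Therefore f(x) < 0 throughout (2, 3), and f has no zero there.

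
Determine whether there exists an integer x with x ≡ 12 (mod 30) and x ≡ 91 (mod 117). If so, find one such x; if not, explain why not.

Reduce both congruences modulo 3, which divides 30 and 117: they say x ≡ 12 (mod 3) and x ≡ 91 (mod 3).
However 12 ≡ 0 and 91 ≡ 1 (mod 3), and 0 ≠ 1.
Hence the system has no solution.

No, no such integer exists.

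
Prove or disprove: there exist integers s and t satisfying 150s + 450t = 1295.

No, no such integers exist.

Any value of 150s + 450t is a multiple of gcd(150, 450) = 150.
But 1295 = 150·8 + 95, so 150 ∤ 1295.
Hence no integers s, t satisfy the equation.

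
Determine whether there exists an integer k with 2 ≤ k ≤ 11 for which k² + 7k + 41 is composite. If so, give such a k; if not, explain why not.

k = 9

At k = 9: 9² + 7·9 + 41 = 185 = 5·37, which is composite.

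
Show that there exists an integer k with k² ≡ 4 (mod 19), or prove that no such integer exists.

k = 2

Take k = 2. Then 2² = 4, and since 0 ≤ 4 < 19 this is already reduced: 2² ≡ 4 (mod 19).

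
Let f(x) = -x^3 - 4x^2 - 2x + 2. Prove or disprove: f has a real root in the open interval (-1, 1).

Such a root exists.

f(-1) = 1 and f(1) = -5, which have opposite signs.
As a polynomial, f is continuous on every closed interval.
By the Intermediate Value Theorem, f takes the value 0 somewhere in the open interval.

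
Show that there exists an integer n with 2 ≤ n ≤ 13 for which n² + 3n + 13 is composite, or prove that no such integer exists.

n = 9

At n = 9: 9² + 3·9 + 13 = 121 = 11·11, which is composite.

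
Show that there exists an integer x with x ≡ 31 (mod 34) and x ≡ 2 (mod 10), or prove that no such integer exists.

There is no such integer.

gcd(34, 10) = 2. If x ≡ 31 (mod 34) and x ≡ 2 (mod 10), then x ≡ 31 (mod 2) and x ≡ 2 (mod 2).
These are incompatible: 31 − 2 = 29 is not divisible by 2.
Hence the system has no solution.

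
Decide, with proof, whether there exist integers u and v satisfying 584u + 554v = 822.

u = 249, v = -261

gcd(584, 554) = 2, and 2 divides 822, so integer solutions exist.
Dividing through by 2 reduces the equation to 292u + 277v = 411.
Dividing repeatedly: 292 = 1·277 + 15, 277 = 18·15 + 7, 15 = 2·7 + 1, 7 = 7·1 + 0.
Unwinding: 1 = 15 − 2·7 = 15 − 2·(277 − 18·15) = −2·277 + 37·15 = −2·277 + 37·(292 − 1·277) = 37·292 − 39·277, i.e. 292·37 + 277·(-39) = 1.
Multiplying through by 411: u = 37·411 = 15207, v = (-39)·411 = -16029 is a solution.
Subtracting 54·277 from u and adding 54·292 to v gives the tidier solution (249, -261).
Indeed 584·249 + 554·(-261) = 145416 − 144594 = 822.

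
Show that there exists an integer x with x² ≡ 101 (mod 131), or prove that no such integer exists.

x = 25 works: 25² = 625, and 625 − 101 = 524 = 4·131.

x = 25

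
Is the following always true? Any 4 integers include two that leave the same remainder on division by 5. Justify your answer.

No, the set {23, 24, 25, 26} is a counterexample.

Try 4 consecutive integers, 23, 24, 25, 26. Their remainders mod 5 are 3, 4, 0, 1 — pairwise different, as any 4 ≤ 5 consecutive integers have distinct residues.
Hence this collection has no pair with equal remainders mod 5, disproving the claim.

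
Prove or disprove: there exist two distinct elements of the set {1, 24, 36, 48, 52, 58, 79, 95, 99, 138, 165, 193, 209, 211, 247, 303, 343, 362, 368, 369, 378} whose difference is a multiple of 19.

Yes: 1 and 58.

Both 1 and 58 leave remainder 1 on division by 19; their difference 57 = 3·19 is a multiple of 19.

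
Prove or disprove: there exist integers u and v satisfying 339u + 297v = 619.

No, no such integers exist.

gcd(339, 297) = 3, so every integer of the form 339u + 297v is a multiple of 3.
However 619 leaves remainder 1 on division by 3.
Therefore 339u + 297v = 619 has no solution in integers.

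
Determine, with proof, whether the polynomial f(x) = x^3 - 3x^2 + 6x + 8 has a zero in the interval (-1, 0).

f(-1) = -2 and f(0) = 8, which have opposite signs.
f is continuous everywhere (it is a polynomial), in particular on [-1, 0].
By the Intermediate Value Theorem, f takes the value 0 somewhere in the open interval.

Yes, f has a root in the interval.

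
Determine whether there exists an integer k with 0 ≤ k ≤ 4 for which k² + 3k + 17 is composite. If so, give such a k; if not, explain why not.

At k = 1: 1² + 3·1 + 17 = 21 = 3·7, which is composite.

k = 1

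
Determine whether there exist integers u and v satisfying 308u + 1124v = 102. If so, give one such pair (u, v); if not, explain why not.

No, no such integers exist.

Both 308 and 1124 are divisible by gcd(308, 1124) = 4, hence so is any combination 308u + 1124v.
But 102 is not a multiple of 4 (it leaves remainder 2).
So the equation is unsolvable over ℤ.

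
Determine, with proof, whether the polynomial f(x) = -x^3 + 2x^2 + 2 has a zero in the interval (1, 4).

Such a root exists.

f(1) = 3 and f(4) = -30, which have opposite signs.
As a polynomial, f is continuous on every closed interval.
By the Intermediate Value Theorem f must vanish at some point of (1, 4).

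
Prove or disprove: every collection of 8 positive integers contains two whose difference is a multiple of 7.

Partition the integers by their residue mod 7; there are 7 classes.
With 8 integers and only 7 classes, the pigeonhole principle forces two of them, say a and b, into the same class.
Equal remainders mean a − b ≡ 0 (mod 7), so 7 divides their difference.

True.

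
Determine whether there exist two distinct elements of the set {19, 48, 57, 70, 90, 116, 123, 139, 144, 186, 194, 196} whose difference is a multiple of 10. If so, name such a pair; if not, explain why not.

The pair (19, 139) works.

Both 19 and 139 leave remainder 9 on division by 10; their difference 120 = 12·10 is a multiple of 10.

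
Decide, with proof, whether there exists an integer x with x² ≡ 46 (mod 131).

Take x = 35. Then 35² = 1225 = 9·131 + 46, so 35² ≡ 46 (mod 131).

x = 35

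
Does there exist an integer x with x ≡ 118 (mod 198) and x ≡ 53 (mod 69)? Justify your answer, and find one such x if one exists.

gcd(198, 69) = 3. If x ≡ 118 (mod 198) and x ≡ 53 (mod 69), then x ≡ 118 (mod 3) and x ≡ 53 (mod 3).
These are incompatible: 118 − 53 = 65 is not divisible by 3.
Hence the system has no solution.

No, no such integer exists.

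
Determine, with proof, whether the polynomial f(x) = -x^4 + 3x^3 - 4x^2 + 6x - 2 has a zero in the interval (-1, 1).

f(-1) = -16 and f(1) = 2, which have opposite signs.
f is continuous everywhere (it is a polynomial), in particular on [-1, 1].
By the Intermediate Value Theorem, f takes the value 0 somewhere in the open interval.

Yes, f has a root in the interval.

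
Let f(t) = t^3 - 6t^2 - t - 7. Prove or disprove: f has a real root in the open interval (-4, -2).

The endpoint values f(-4) = -163 and f(-2) = -37 are both negative. Claim: f(t) < 0 for every t in (-4, -2).
Substitute t = -2 − u, where 0 < u < 2 on the interval. Expanding, f(-2 − u) = -u^3 - 12u^2 - 35u - 37.
The nonzero coefficients here are all negative, so for u > 0 every term is negative (or zero), and the constant term -37 is strictly negative.
So f is strictly negative on (-4, -2); no root exists in the interval.

f has no root in that interval.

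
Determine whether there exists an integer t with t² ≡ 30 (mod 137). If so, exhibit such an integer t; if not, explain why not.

Take t = 21. Then 21² = 441 = 3·137 + 30, so 21² ≡ 30 (mod 137).

t = 21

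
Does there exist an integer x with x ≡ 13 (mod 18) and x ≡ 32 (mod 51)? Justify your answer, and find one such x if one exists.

Reduce both congruences modulo 3, which divides 18 and 51: they say x ≡ 13 (mod 3) and x ≡ 32 (mod 3).
These are incompatible: 13 − 32 = -19 is not divisible by 3.
Hence the system has no solution.

There is no such integer.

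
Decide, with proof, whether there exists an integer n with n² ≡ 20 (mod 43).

43 is prime, so by Euler's criterion 20 is a square mod 43 iff 20^((43−1)/2) = 20^21 ≡ 1 (mod 43).
Squaring successively (mod 43): 20^2 = 400 ≡ 13; 20^4 ≡ 13² = 169 ≡ 40; 20^8 ≡ 40² = 1600 ≡ 9; 20^16 ≡ 9² = 81 ≡ 38.
Since 21 = 16 + 4 + 1, 20^21 ≡ 38 · 40 · 20; multiplying out mod 43: 38·40 = 1520 ≡ 15, then 15·20 = 300 ≡ 42. Thus 20^21 ≡ 42 ≡ −1 (mod 43).
The value −1 means 20 is a non-residue modulo 43, so n² ≡ 20 (mod 43) is impossible.

No, no such integer exists.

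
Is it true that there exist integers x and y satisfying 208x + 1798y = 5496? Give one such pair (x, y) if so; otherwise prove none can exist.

x = 61, y = -4

gcd(208, 1798) = 2, and 2 divides 5496, so integer solutions exist.
Dividing through by 2 reduces the equation to 104x + 899y = 2748.
Euclidean algorithm: 899 = 8·104 + 67, 104 = 1·67 + 37, 67 = 1·37 + 30, 37 = 1·30 + 7, 30 = 4·7 + 2, 7 = 3·2 + 1, 2 = 2·1 + 0.
Working back up the chain: 1 = 7 − 3·2 = 7 − 3·(30 − 4·7) = −3·30 + 13·7 = −3·30 + 13·(37 − 1·30) = 13·37 − 16·30 = 13·37 − 16·(67 − 1·37) = −16·67 + 29·37 = −16·67 + 29·(104 − 1·67) = 29·104 − 45·67 = 29·104 − 45·(899 − 8·104) = −45·899 + 389·104. So 104·389 + 899·(-45) = 1.
Scaling by 2748 gives the particular solution (x, y) = (1068972, -123660).
The general solution is x = 1068972 + 899k, y = -123660 − 104k; taking k = -1189 gives the smaller pair x = 61, y = -4.
Indeed 208·61 + 1798·(-4) = 12688 − 7192 = 5496.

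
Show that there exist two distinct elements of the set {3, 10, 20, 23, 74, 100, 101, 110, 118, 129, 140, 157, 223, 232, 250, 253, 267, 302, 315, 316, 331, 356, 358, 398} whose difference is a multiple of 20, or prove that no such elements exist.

Both 3 and 23 leave remainder 3 on division by 20; their difference 20 = 1·20 is a multiple of 20.

The pair (3, 23) works.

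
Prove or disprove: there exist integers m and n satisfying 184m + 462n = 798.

m = 42, n = -15

Every value of 184m + 462n is a multiple of gcd(184, 462) = 2; since 2 ∣ 798, solutions exist.
Dividing through by 2 reduces the equation to 92m + 231n = 399.
Dividing repeatedly: 231 = 2·92 + 47, 92 = 1·47 + 45, 47 = 1·45 + 2, 45 = 22·2 + 1, 2 = 2·1 + 0.
Unwinding: 1 = 45 − 22·2 = 45 − 22·(47 − 1·45) = −22·47 + 23·45 = −22·47 + 23·(92 − 1·47) = 23·92 − 45·47 = 23·92 − 45·(231 − 2·92) = −45·231 + 113·92, i.e. 92·113 + 231·(-45) = 1.
Multiplying through by 399: m = 113·399 = 45087, n = (-45)·399 = -17955 is a solution.
Subtracting 195·231 from m and adding 195·92 to n gives the tidier solution (42, -15).
Check: 184·42 + 462·(-15) = 7728 − 6930 = 798. ✓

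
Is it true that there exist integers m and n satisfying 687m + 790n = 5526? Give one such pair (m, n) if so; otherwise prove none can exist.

687 and 790 are coprime, so 687m + 790n ranges over all of ℤ.
Euclidean algorithm: 790 = 1·687 + 103, 687 = 6·103 + 69, 103 = 1·69 + 34, 69 = 2·34 + 1, 34 = 34·1 + 0.
Unwinding: 1 = 69 − 2·34 = 69 − 2·(103 − 1·69) = −2·103 + 3·69 = −2·103 + 3·(687 − 6·103) = 3·687 − 20·103 = 3·687 − 20·(790 − 1·687) = −20·790 + 23·687, i.e. 687·23 + 790·(-20) = 1.
Scaling by 5526 gives the particular solution (m, n) = (127098, -110520).
Subtracting 160·790 from m and adding 160·687 to n gives the tidier solution (698, -600).
Check: 687·698 + 790·(-600) = 479526 − 474000 = 5526. ✓

m = 698, n = -600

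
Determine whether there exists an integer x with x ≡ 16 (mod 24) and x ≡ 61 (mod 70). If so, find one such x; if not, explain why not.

Both moduli are multiples of 2 = gcd(24, 70), so any solution would satisfy x ≡ 16 and x ≡ 61 modulo 2 simultaneously.
These are incompatible: 16 − 61 = -45 is not divisible by 2.
Therefore no such x exists.

No such integer exists.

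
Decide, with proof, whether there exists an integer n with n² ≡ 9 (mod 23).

Take n = 20. Then 20² = 400 = 17·23 + 9, so 20² ≡ 9 (mod 23).

n = 20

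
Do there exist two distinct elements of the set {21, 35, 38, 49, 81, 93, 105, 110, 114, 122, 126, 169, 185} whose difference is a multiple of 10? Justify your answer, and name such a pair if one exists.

Both 21 and 81 leave remainder 1 on division by 10; their difference 60 = 6·10 is a multiple of 10.

Yes: 21 and 81.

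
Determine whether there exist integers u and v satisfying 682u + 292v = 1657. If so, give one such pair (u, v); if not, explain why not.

gcd(682, 292) = 2, so every integer of the form 682u + 292v is a multiple of 2.
But 1657 = 2·828 + 1, so 2 ∤ 1657.
Therefore 682u + 292v = 1657 has no solution in integers.

No, no such integers exist.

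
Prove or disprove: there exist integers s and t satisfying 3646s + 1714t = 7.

No such integers exist.

Any value of 3646s + 1714t is a multiple of gcd(3646, 1714) = 2.
But 7 is not a multiple of 2 (it leaves remainder 1).
Therefore 3646s + 1714t = 7 has no solution in integers.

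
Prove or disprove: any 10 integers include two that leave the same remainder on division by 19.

No, the set {10, 11, 12, 13, 14, 15, 16, 17, 18, 19} is a counterexample.

Try 10 consecutive integers, 10, 11, …, 19. Their remainders mod 19 are 10, 11, 12, 13, 14, 15, 16, 17, 18, 0 — pairwise different, as any 10 ≤ 19 consecutive integers have distinct residues.
Hence this collection has no pair with equal remainders mod 19, disproving the claim.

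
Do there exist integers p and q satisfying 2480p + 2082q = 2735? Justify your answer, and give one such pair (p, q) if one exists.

No such integers exist.

Both 2480 and 2082 are divisible by gcd(2480, 2082) = 2, hence so is any combination 2480p + 2082q.
But 2735 = 2·1367 + 1, so 2 ∤ 2735.
Hence no integers p, q satisfy the equation.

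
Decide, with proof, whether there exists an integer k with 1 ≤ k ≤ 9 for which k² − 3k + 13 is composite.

There is no such integer k in that range.

The values for k = 1, 2, …, 9 are 11, 11, 13, 17, 23, 31, 41, 53, 67, and each of these is prime.
So no value in the range makes the expression composite.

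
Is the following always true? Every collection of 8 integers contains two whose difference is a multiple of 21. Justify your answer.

No; for instance {70, 71, 72, 73, 74, 75, 76, 77} is a counterexample.

Try 8 consecutive integers, 70, 71, …, 77. Their remainders mod 21 are 7, 8, 9, 10, 11, 12, 13, 14 — pairwise different, as any 8 ≤ 21 consecutive integers have distinct residues.
The differences between them range over 1, …, 7, none of which is divisible by 21.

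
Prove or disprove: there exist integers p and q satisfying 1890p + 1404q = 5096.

No, no such integers exist.

Any value of 1890p + 1404q is a multiple of gcd(1890, 1404) = 54.
However 5096 leaves remainder 20 on division by 54.
Therefore 1890p + 1404q = 5096 has no solution in integers.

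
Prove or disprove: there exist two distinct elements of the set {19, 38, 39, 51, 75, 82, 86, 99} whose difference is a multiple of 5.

The pair (19, 39) works.

Reduce each element mod 5: 19↦4, 38↦3, 39↦4, 51↦1, 75↦0, 82↦2, 86↦1, 99↦4. The residue 4 repeats (at 19 and 39), and 39 − 19 = 20 = 4·5.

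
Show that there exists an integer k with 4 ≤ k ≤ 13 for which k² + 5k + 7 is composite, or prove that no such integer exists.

At k = 9: 9² + 5·9 + 7 = 133 = 7·19, which is composite.

k = 9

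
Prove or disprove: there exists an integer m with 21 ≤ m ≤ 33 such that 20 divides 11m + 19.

Scanning upward from m = 21 gives 250, 261, 272, 283, 294, 305, 316, 327, 338, 349, none divisible by 20. m = 31 works, since 11·31 + 19 = 360 = 18·20.

m = 31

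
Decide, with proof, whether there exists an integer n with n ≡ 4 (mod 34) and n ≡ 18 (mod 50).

n = 718

Here gcd(34, 50) = 2, and both 4 and 18 leave remainder 0 mod 2, so the system is consistent.
Write n = 4 + 34t. Then 34t ≡ 18 − 4 ≡ 14 (mod 50); dividing through by 2 gives 17t ≡ 7 (mod 25).
Note 17·3 = 51 ≡ 1 (mod 25) (as 51 − 1 = 2·25), so 17⁻¹ ≡ 3.
Therefore t ≡ 3·7 = 21 (mod 25).
Then n = 4 + 34·21 = 718.
Check: 718 mod 34 = 4, 718 mod 50 = 18. ✓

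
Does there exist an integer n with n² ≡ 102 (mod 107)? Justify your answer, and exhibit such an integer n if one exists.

n = 40 works: 40² = 1600, and 1600 − 102 = 1498 = 14·107.

n = 40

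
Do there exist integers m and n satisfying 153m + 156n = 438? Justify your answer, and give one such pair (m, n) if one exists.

gcd(153, 156) = 3, and 3 divides 438, so integer solutions exist.
Dividing through by 3 reduces the equation to 51m + 52n = 146.
Euclidean algorithm: 52 = 1·51 + 1, 51 = 51·1 + 0.
Unwinding: 1 = 52 − 1·51, i.e. 51·(-1) + 52·1 = 1.
Multiplying through by 146: m = (-1)·146 = -146, n = 1·146 = 146 is a solution.
Adding 3·52 to m and subtracting 3·51 from n gives the tidier solution (10, -7).
Check: 153·10 + 156·(-7) = 1530 − 1092 = 438. ✓

m = 10, n = -7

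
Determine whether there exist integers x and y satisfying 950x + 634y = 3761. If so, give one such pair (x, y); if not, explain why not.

gcd(950, 634) = 2, so every integer of the form 950x + 634y is a multiple of 2.
However 3761 leaves remainder 1 on division by 2.
Therefore 950x + 634y = 3761 has no solution in integers.

There are no such integers.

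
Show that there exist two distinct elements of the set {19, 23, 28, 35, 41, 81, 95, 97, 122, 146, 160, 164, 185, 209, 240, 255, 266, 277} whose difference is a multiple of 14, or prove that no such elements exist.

Reduce each element mod 14: 19↦5, 23↦9, 28↦0, 35↦7, 41↦13, 81↦11, 95↦11, 97↦13, 122↦10, 146↦6, 160↦6, 164↦10, 185↦3, 209↦13, 240↦2, 255↦3, 266↦0, 277↦11. The residue 0 repeats (at 28 and 266), and 266 − 28 = 238 = 17·14.

28 and 266 are such a pair.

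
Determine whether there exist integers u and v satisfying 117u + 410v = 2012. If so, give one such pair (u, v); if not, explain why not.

117 and 410 are coprime, so 117u + 410v ranges over all of ℤ.
Run the Euclidean algorithm on 410 and 117: 410 = 3·117 + 59, 117 = 1·59 + 58, 59 = 1·58 + 1, 58 = 58·1 + 0.
Working back up the chain: 1 = 59 − 1·58 = 59 − (117 − 1·59) = −117 + 2·59 = −117 + 2·(410 − 3·117) = 2·410 − 7·117. So 117·(-7) + 410·2 = 1.
Multiplying through by 2012: u = (-7)·2012 = -14084, v = 2·2012 = 4024 is a solution.
The general solution is u = -14084 + 410k, v = 4024 − 117k; taking k = 35 gives the smaller pair u = 266, v = -71.
Indeed 117·266 + 410·(-71) = 31122 − 29110 = 2012.

u = 266, v = -71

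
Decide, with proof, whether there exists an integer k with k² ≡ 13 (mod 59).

59 is prime, so by Euler's criterion 13 is a square mod 59 iff 13^((59−1)/2) = 13^29 ≡ 1 (mod 59).
Repeated squaring mod 59: 13^2 = 169 ≡ 51; 13^4 ≡ 51² = 2601 ≡ 5; 13^8 ≡ 5² = 25 ≡ 25; 13^16 ≡ 25² = 625 ≡ 35.
Since 29 = 16 + 8 + 4 + 1, 13^29 ≡ 35 · 25 · 5 · 13; multiplying out mod 59: 35·25 = 875 ≡ 49, then 49·5 = 245 ≡ 9, then 9·13 = 117 ≡ 58. Thus 13^29 ≡ 58 ≡ −1 (mod 59).
By Euler's criterion 13 is a quadratic non-residue mod 59: no k satisfies k² ≡ 13 (mod 59).

No, no such integer exists.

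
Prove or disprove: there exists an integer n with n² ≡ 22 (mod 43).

43 is prime, so by Euler's criterion 22 is a square mod 43 iff 22^((43−1)/2) = 22^21 ≡ 1 (mod 43).
Repeated squaring mod 43: 22^2 = 484 ≡ 11; 22^4 ≡ 11² = 121 ≡ 35; 22^8 ≡ 35² = 1225 ≡ 21; 22^16 ≡ 21² = 441 ≡ 11.
Since 21 = 16 + 4 + 1, 22^21 ≡ 11 · 35 · 22; multiplying out mod 43: 11·35 = 385 ≡ 41, then 41·22 = 902 ≡ 42. Thus 22^21 ≡ 42 ≡ −1 (mod 43).
By Euler's criterion 22 is a quadratic non-residue mod 43: no n satisfies n² ≡ 22 (mod 43).

There is no such integer.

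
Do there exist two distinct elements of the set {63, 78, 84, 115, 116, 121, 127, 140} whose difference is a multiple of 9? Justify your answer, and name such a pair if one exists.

There is no such pair.

Reduce each element modulo 9: 63↦0, 78↦6, 84↦3, 115↦7, 116↦8, 121↦4, 127↦1, 140↦5.
No residue repeats among the 8 elements, so no pair has difference ≡ 0 (mod 9).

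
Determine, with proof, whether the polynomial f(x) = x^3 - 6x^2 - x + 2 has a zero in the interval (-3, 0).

f(-3) = -76 and f(0) = 2, which have opposite signs.
As a polynomial, f is continuous on every closed interval.
By the Intermediate Value Theorem f must vanish at some point of (-3, 0).

Yes, f has a root in the interval.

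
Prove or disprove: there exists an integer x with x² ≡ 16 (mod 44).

x = 4

Take x = 4. Then 4² = 16, and since 0 ≤ 16 < 44 this is already reduced: 4² ≡ 16 (mod 44).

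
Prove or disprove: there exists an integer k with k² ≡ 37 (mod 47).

k = 32 works: 32² = 1024, and 1024 − 37 = 987 = 21·47.

k = 32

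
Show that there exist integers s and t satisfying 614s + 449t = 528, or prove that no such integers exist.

s = 93, t = -126

Since gcd(614, 449) = 1, every integer is an integer combination of 614 and 449.
Euclidean algorithm: 614 = 1·449 + 165, 449 = 2·165 + 119, 165 = 1·119 + 46, 119 = 2·46 + 27, 46 = 1·27 + 19, 27 = 1·19 + 8, 19 = 2·8 + 3, 8 = 2·3 + 2, 3 = 1·2 + 1, 2 = 2·1 + 0.
Back-substituting, 1 = 3 − 1·2 = 3 − (8 − 2·3) = −8 + 3·3 = −8 + 3·(19 − 2·8) = 3·19 − 7·8 = 3·19 − 7·(27 − 1·19) = −7·27 + 10·19 = −7·27 + 10·(46 − 1·27) = 10·46 − 17·27 = 10·46 − 17·(119 − 2·46) = −17·119 + 44·46 = −17·119 + 44·(165 − 1·119) = 44·165 − 61·119 = 44·165 − 61·(449 − 2·165) = −61·449 + 166·165 = −61·449 + 166·(614 − 1·449) = 166·614 − 227·449; that is, 614·166 + 449·(-227) = 1.
Multiplying through by 528: s = 166·528 = 87648, t = (-227)·528 = -119856 is a solution.
Subtracting 195·449 from s and adding 195·614 to t gives the tidier solution (93, -126).
Indeed 614·93 + 449·(-126) = 57102 − 56574 = 528.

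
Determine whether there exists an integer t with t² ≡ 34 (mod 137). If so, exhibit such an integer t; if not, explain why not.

Take t = 50. Then 50² = 2500 = 18·137 + 34, so 50² ≡ 34 (mod 137).

t = 50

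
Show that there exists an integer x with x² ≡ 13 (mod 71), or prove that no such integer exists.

No such integer exists.

Apply Euler's criterion with the prime 71: 13 is a quadratic residue iff 13^35 ≡ 1 (mod 71), and a non-residue iff it is ≡ −1.
Repeated squaring mod 71: 13^2 = 169 ≡ 27; 13^4 ≡ 27² = 729 ≡ 19; 13^8 ≡ 19² = 361 ≡ 6; 13^16 ≡ 6² = 36 ≡ 36; 13^32 ≡ 36² = 1296 ≡ 18.
Since 35 = 32 + 2 + 1, 13^35 ≡ 18 · 27 · 13; multiplying out mod 71: 18·27 = 486 ≡ 60, then 60·13 = 780 ≡ 70. Thus 13^35 ≡ 70 ≡ −1 (mod 71).
By Euler's criterion 13 is a quadratic non-residue mod 71: no x satisfies x² ≡ 13 (mod 71).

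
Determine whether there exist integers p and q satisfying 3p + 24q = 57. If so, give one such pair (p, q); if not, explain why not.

Every value of 3p + 24q is a multiple of gcd(3, 24) = 3; since 3 ∣ 57, solutions exist.
Dividing through by 3 reduces the equation to 1p + 8q = 19.
The coefficient of p is 1, so setting q = 0 and p = 19 already solves it.
Subtracting 2·8 from p and adding 2·1 to q gives the tidier solution (3, 2).
Check: 3·3 + 24·2 = 9 + 48 = 57. ✓

p = 3, q = 2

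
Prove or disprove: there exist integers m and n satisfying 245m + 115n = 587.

No, no such integers exist.

Both 245 and 115 are divisible by gcd(245, 115) = 5, hence so is any combination 245m + 115n.
However 587 leaves remainder 2 on division by 5.
Therefore 245m + 115n = 587 has no solution in integers.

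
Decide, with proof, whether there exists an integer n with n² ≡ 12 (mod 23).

n = 14

n = 14 works: 14² = 196, and 196 − 12 = 184 = 8·23.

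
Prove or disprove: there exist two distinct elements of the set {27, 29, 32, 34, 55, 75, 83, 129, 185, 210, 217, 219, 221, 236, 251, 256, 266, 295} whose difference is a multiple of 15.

55 and 295 are such a pair.

55 mod 15 = 10 and 295 mod 15 = 10, so 295 − 55 = 240 = 16·15.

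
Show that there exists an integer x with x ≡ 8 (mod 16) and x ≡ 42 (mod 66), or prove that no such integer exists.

gcd(16, 66) = 2. A simultaneous solution exists iff 8 ≡ 42 (mod 2); here 8 mod 2 = 0 = 42 mod 2, so it does.
Write x = 8 + 16t. Then 16t ≡ 42 − 8 ≡ 34 (mod 66); dividing through by 2 gives 8t ≡ 17 (mod 33).
To invert 8 modulo 33: 33 = 4·8 + 1, 8 = 8·1 + 0, and unwinding, 1 = 33 − 4·8. Thus 8⁻¹ ≡ -4 ≡ 29 (mod 33).
Multiplying by 29: t ≡ 29·17 = 493 ≡ 31 (mod 33).
Then x = 8 + 16·31 = 504.
Indeed 504 ≡ 8 (mod 16) and 504 ≡ 42 (mod 66).

x = 504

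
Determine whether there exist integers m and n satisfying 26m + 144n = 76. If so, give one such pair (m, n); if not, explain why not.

m = 14, n = -2

Every value of 26m + 144n is a multiple of gcd(26, 144) = 2; since 2 ∣ 76, solutions exist.
Dividing through by 2 reduces the equation to 13m + 72n = 38.
Run the Euclidean algorithm on 72 and 13: 72 = 5·13 + 7, 13 = 1·7 + 6, 7 = 1·6 + 1, 6 = 6·1 + 0.
Unwinding: 1 = 7 − 1·6 = 7 − (13 − 1·7) = −13 + 2·7 = −13 + 2·(72 − 5·13) = 2·72 − 11·13, i.e. 13·(-11) + 72·2 = 1.
Scaling by 38 gives the particular solution (m, n) = (-418, 76).
The general solution is m = -418 + 72k, n = 76 − 13k; taking k = 6 gives the smaller pair m = 14, n = -2.
Check: 26·14 + 144·(-2) = 364 − 288 = 76. ✓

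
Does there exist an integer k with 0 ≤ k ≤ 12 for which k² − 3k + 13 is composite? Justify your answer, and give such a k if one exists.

k = 12

At k = 12: 12² − 3·12 + 13 = 121 = 11·11, which is composite.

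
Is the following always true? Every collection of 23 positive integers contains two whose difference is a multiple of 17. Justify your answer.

Partition the integers by their residue mod 17; there are 17 classes.
Placing 23 integers into 17 classes, some class receives at least two — say a and b.
Then a ≡ b (mod 17), i.e. 17 ∣ (a − b).

Yes, this is always true.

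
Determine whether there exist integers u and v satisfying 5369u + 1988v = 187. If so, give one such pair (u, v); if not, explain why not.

No such integers exist.

gcd(5369, 1988) = 7, so every integer of the form 5369u + 1988v is a multiple of 7.
However 187 leaves remainder 5 on division by 7.
Therefore 5369u + 1988v = 187 has no solution in integers.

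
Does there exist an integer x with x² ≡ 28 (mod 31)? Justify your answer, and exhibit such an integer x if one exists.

x = 11

x = 11 works: 11² = 121, and 121 − 28 = 93 = 3·31.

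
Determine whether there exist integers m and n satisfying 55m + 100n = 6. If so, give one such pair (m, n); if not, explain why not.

No, no such integers exist.

Both 55 and 100 are divisible by gcd(55, 100) = 5, hence so is any combination 55m + 100n.
But 6 = 5·1 + 1, so 5 ∤ 6.
Therefore 55m + 100n = 6 has no solution in integers.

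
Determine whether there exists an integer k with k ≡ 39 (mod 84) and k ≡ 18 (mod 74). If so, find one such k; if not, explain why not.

Both moduli are multiples of 2 = gcd(84, 74), so any solution would satisfy k ≡ 39 and k ≡ 18 modulo 2 simultaneously.
However 39 ≡ 1 and 18 ≡ 0 (mod 2), and 1 ≠ 0.
So no integer satisfies both congruences.

There is no such integer.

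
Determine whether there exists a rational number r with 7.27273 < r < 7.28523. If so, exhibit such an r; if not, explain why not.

Look for a denominator N such that an integer falls strictly between N·7.27273 and N·7.28523. N = 18 works: 18·7.27273 = 130.90914 < 131 < 131.13414 = 18·7.28523.
Hence 131/18 is a rational number with 7.27273 < 131/18 < 7.28523.

r = 131/18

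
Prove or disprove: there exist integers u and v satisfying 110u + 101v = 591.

u = 32, v = -29

Since gcd(110, 101) = 1, every integer is an integer combination of 110 and 101.
Run the Euclidean algorithm on 110 and 101: 110 = 1·101 + 9, 101 = 11·9 + 2, 9 = 4·2 + 1, 2 = 2·1 + 0.
Unwinding: 1 = 9 − 4·2 = 9 − 4·(101 − 11·9) = −4·101 + 45·9 = −4·101 + 45·(110 − 1·101) = 45·110 − 49·101, i.e. 110·45 + 101·(-49) = 1.
Times 591: 110·26595 + 101·(-28959) = 591, so (26595, -28959) solves it.
Subtracting 263·101 from u and adding 263·110 to v gives the tidier solution (32, -29).
Check: 110·32 + 101·(-29) = 3520 − 2929 = 591. ✓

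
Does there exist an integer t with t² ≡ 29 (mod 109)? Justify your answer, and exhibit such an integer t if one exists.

t = 47

t = 47 works: 47² = 2209, and 2209 − 29 = 2180 = 20·109.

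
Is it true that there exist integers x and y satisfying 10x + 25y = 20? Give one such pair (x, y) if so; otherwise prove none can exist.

Every value of 10x + 25y is a multiple of gcd(10, 25) = 5; since 5 ∣ 20, solutions exist.
Dividing through by 5 reduces the equation to 2x + 5y = 4.
Euclidean algorithm: 5 = 2·2 + 1, 2 = 2·1 + 0.
Working back up the chain: 1 = 5 − 2·2. So 2·(-2) + 5·1 = 1.
Times 4: 2·(-8) + 5·4 = 4, so (-8, 4) solves it.
Shifting by a multiple of (5, −2) keeps it a solution: x = -8 + 2·5 = 2, y = 4 − 2·2 = 0.
Check: 10·2 + 25·0 = 20 + 0 = 20. ✓

x = 2, y = 0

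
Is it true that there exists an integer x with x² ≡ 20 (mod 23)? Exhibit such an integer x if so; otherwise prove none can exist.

No, no such integer exists.

Apply Euler's criterion with the prime 23: 20 is a quadratic residue iff 20^11 ≡ 1 (mod 23), and a non-residue iff it is ≡ −1.
Repeated squaring mod 23: 20^2 = 400 ≡ 9; 20^4 ≡ 9² = 81 ≡ 12; 20^8 ≡ 12² = 144 ≡ 6.
Since 11 = 8 + 2 + 1, 20^11 ≡ 6 · 9 · 20; multiplying out mod 23: 6·9 = 54 ≡ 8, then 8·20 = 160 ≡ 22. Thus 20^11 ≡ 22 ≡ −1 (mod 23).
By Euler's criterion 20 is a quadratic non-residue mod 23: no x satisfies x² ≡ 20 (mod 23).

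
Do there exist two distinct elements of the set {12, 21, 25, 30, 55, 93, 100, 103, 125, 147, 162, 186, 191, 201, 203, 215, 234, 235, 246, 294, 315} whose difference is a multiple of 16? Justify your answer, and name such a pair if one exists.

Yes: 25 and 201.

25 mod 16 = 9 and 201 mod 16 = 9, so 201 − 25 = 176 = 11·16.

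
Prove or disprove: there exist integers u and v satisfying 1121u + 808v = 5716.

u = 612, v = -842

1121 and 808 are coprime, so 1121u + 808v ranges over all of ℤ.
Euclidean algorithm: 1121 = 1·808 + 313, 808 = 2·313 + 182, 313 = 1·182 + 131, 182 = 1·131 + 51, 131 = 2·51 + 29, 51 = 1·29 + 22, 29 = 1·22 + 7, 22 = 3·7 + 1, 7 = 7·1 + 0.
Back-substituting, 1 = 22 − 3·7 = 22 − 3·(29 − 1·22) = −3·29 + 4·22 = −3·29 + 4·(51 − 1·29) = 4·51 − 7·29 = 4·51 − 7·(131 − 2·51) = −7·131 + 18·51 = −7·131 + 18·(182 − 1·131) = 18·182 − 25·131 = 18·182 − 25·(313 − 1·182) = −25·313 + 43·182 = −25·313 + 43·(808 − 2·313) = 43·808 − 111·313 = 43·808 − 111·(1121 − 1·808) = −111·1121 + 154·808; that is, 1121·(-111) + 808·154 = 1.
Scaling by 5716 gives the particular solution (u, v) = (-634476, 880264).
Shifting by a multiple of (808, −1121) keeps it a solution: u = -634476 + 786·808 = 612, v = 880264 − 786·1121 = -842.
Check: 1121·612 + 808·(-842) = 686052 − 680336 = 5716. ✓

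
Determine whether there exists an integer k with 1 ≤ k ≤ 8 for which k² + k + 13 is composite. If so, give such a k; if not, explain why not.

At k = 8: 8² + 8 + 13 = 85 = 5·17, which is composite.

k = 8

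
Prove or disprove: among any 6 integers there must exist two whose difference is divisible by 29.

No, the set {141, 142, 143, 144, 145, 146} is a counterexample.

Consider the 6 integers 141, 142, …, 146. They lie in distinct residue classes modulo 29, since 6 ≤ 29.
Any two of them differ by at most 5 < 29 and by at least 1, so no difference is a multiple of 29.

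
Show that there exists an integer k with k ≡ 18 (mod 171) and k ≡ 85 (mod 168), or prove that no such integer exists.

No, no such integer exists.

gcd(171, 168) = 3. If k ≡ 18 (mod 171) and k ≡ 85 (mod 168), then k ≡ 18 (mod 3) and k ≡ 85 (mod 3).
But 18 mod 3 = 0 while 85 mod 3 = 1, a contradiction.
Hence the system has no solution.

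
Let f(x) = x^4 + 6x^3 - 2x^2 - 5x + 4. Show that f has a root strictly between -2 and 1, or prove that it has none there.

Yes, f has a root in the interval.

f(-2) = -26 and f(1) = 4, which have opposite signs.
Since f is a polynomial it is continuous on [-2, 1].
By the Intermediate Value Theorem f must vanish at some point of (-2, 1).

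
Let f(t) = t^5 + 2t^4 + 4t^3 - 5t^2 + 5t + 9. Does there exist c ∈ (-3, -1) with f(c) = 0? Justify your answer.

f has no root in that interval.

f(-3) = -240 and f(-1) = -4, both negative, so a sign-change argument is unavailable; we show f keeps this sign on the whole interval.
Substitute t = -1 − u, where 0 < u < 2 on the interval. Expanding, f(-1 − u) = -u^5 - 3u^4 - 6u^3 - 15u^2 - 24u - 4.
All 6 nonzero coefficients of this polynomial in u are negative; hence for u > 0 the value is a sum of negative terms (the constant -4 among them).
So f is strictly negative on (-3, -1); no root exists in the interval.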